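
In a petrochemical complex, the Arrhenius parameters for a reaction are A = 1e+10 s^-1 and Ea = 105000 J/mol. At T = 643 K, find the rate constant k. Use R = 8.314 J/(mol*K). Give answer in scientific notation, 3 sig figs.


k = A * exp(-Ea/(R*T))
k = 1e+10 * exp(-105000 / (8.314 * 643))
k = 1e+10 * exp(-19.641213)
k = 2.95e+01


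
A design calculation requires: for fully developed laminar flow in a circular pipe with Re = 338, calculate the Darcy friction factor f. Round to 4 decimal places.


f = 64 / Re
f = 64 / 338
f = 0.1893


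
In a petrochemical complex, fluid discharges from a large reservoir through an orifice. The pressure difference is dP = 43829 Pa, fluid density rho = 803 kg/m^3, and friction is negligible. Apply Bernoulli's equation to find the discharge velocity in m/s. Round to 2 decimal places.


v = sqrt(2*dP/rho)
v = sqrt(2*43829/803)
v = sqrt(109.163138)
v = 10.45 m/s


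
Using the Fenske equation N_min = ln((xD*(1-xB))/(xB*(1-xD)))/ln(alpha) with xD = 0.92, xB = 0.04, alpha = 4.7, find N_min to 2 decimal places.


N_min = ln((xD*(1-xB))/(xB*(1-xD))) / ln(alpha)
Numerator inside ln: 0.8832 / 0.0032 = 276.0
ln(276.0) = 5.620401
ln(alpha) = ln(4.7) = 1.547563
N_min = 5.620401 / 1.547563 = 3.63


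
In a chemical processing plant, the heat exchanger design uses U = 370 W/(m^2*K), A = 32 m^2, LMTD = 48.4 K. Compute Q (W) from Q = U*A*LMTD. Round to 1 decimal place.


Q = U * A * LMTD
Q = 370 * 32 * 48.4
Q = 573056.0 W


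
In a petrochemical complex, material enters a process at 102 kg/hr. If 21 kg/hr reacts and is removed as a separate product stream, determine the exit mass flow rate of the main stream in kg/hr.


Steady-state mass balance on the main outlet: F_out = F_in - F_removed
F_out = 102 - 21
F_out = 81 kg/hr


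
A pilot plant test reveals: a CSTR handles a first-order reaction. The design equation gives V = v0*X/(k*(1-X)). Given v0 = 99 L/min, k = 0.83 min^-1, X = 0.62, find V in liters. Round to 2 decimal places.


V = v0 * X / (k * (1 - X))
V = 99 * 0.62 / (0.83 * (1 - 0.62))
V = 61.38 / (0.83 * 0.38)
V = 61.38 / 0.3154
V = 194.61 L


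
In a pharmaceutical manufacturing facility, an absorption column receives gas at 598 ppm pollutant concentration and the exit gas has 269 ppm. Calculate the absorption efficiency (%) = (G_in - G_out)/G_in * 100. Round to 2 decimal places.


Efficiency = (G_in - G_out) / G_in * 100%
Efficiency = (598 - 269) / 598 * 100
Efficiency = 329 / 598 * 100
Efficiency = 55.02%


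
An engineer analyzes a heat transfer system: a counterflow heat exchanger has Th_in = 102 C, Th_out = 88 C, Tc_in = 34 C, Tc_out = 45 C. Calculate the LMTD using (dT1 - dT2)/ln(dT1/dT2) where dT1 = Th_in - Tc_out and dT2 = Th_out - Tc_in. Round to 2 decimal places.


dT1 = Th_in - Tc_out = 102 - 45 = 57
dT2 = Th_out - Tc_in = 88 - 34 = 54
LMTD = (dT1 - dT2) / ln(dT1/dT2)
LMTD = (57 - 54) / ln(57/54)
LMTD = 55.49 K


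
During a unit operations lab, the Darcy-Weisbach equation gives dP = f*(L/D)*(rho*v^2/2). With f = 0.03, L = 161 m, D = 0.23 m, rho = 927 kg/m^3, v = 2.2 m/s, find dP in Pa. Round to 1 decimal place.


dP = f * (L/D) * (rho*v^2/2)
dP = 0.03 * (161/0.23) * (927*2.2^2/2)
L/D = 700.0
rho*v^2/2 = 927*4.84/2 = 2243.34
dP = 0.03 * 700.0 * 2243.34
dP = 47110.1 Pa


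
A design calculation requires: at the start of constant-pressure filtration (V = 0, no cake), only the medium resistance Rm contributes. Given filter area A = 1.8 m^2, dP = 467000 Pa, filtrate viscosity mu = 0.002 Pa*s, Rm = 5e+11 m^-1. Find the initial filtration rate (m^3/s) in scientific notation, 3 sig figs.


rate = A * dP / (mu * Rm)
rate = 1.8 * 467000 / (0.002 * 5e+11)
rate = 840600.0 / 1.000e+09
rate = 8.41e-04 m^3/s


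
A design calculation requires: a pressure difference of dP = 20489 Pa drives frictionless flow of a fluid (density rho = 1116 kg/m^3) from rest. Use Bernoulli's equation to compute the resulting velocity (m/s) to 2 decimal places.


v = sqrt(2*dP/rho)
v = sqrt(2*20489/1116)
v = sqrt(36.718638)
v = 6.06 m/s


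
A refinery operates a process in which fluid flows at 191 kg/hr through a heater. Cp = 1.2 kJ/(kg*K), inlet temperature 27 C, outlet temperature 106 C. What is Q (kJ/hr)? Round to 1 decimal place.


Q = m_dot * Cp * (T2 - T1)
Q = 191 * 1.2 * (106 - 27)
Q = 191 * 1.2 * 79
Q = 18106.8 kJ/hr


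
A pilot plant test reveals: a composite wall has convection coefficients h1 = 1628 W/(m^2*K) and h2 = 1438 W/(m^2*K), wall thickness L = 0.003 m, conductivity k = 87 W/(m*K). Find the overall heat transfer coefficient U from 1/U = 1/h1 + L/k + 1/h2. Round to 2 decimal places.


1/U = 1/h1 + L/k + 1/h2
1/U = 1/1628 + 0.003/87 + 1/1438
1/U = 0.0006142506 + 3.44828e-05 + 0.0006954103
1/U = 0.0013441437
U = 743.97 W/(m^2*K)


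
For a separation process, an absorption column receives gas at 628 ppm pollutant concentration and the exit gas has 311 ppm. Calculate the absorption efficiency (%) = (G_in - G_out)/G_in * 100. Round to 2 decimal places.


Efficiency = (G_in - G_out) / G_in * 100%
Efficiency = (628 - 311) / 628 * 100
Efficiency = 317 / 628 * 100
Efficiency = 50.48%


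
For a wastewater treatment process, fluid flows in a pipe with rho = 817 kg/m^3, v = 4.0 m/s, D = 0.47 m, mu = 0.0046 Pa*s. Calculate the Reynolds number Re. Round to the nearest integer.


Re = rho * v * D / mu
Re = 817 * 4.0 * 0.47 / 0.0046
Re = 1535.96 / 0.0046
Re = 333904


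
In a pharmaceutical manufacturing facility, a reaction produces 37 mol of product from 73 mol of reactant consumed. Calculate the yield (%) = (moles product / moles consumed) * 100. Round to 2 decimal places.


Yield = (moles product / moles consumed) * 100%
Yield = (37 / 73) * 100
Yield = 0.5068 * 100
Yield = 50.68%


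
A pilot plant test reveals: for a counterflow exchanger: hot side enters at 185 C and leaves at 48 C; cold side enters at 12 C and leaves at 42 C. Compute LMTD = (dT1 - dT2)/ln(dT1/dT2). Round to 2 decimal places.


dT1 = Th_in - Tc_out = 185 - 42 = 143
dT2 = Th_out - Tc_in = 48 - 12 = 36
LMTD = (dT1 - dT2) / ln(dT1/dT2)
LMTD = (143 - 36) / ln(143/36)
LMTD = 77.57 K


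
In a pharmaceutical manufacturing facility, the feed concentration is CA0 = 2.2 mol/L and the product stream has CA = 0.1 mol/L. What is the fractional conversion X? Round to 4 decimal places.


X = (CA0 - CA) / CA0
X = (2.2 - 0.1) / 2.2
X = 2.1 / 2.2
X = 0.9545


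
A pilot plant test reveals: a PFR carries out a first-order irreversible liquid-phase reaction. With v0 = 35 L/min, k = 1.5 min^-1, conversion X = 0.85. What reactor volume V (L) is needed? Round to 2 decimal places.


V = (v0/k) * ln(1/(1-X))
V = (35/1.5) * ln(1/(1-0.85))
V = 23.333333 * ln(6.666667)
V = 23.333333 * 1.89712
V = 44.27 L


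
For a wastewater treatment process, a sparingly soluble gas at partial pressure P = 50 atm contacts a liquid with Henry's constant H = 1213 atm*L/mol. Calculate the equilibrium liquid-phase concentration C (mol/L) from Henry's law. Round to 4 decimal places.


C = P / H
C = 50 / 1213
C = 0.0412 mol/L


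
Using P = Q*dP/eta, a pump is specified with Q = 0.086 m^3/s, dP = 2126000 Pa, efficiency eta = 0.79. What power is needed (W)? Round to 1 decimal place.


P = Q * dP / eta
P = 0.086 * 2126000 / 0.79
P = 182836.0 / 0.79
P = 231438.0 W


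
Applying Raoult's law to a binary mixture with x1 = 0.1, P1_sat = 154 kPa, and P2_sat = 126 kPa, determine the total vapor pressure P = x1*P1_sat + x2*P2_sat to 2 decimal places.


P = x1*P1_sat + x2*P2_sat
x2 = 1 - x1 = 1 - 0.1 = 0.9
P = 0.1*154 + 0.9*126
P = 15.4 + 113.4
P = 128.80 kPa


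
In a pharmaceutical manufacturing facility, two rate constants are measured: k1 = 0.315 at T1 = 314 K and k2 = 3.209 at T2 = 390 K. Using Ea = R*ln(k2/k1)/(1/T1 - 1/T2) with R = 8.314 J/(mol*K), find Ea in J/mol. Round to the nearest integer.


Ea = R * ln(k2/k1) / (1/T1 - 1/T2)
ln(k2/k1) = ln(3.209/0.315) = 2.321142
1/T1 - 1/T2 = 1/314 - 1/390 = 0.000620610812
Ea = 8.314 * 2.321142 / 0.000620610812
Ea = 31095 J/mol


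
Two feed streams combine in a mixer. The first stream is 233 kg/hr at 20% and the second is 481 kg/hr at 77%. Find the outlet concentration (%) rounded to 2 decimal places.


Mass balance on solute: F1*x1 + F2*x2 = F3*x3
F3 = F1 + F2 = 233 + 481 = 714 kg/hr
x3 = (F1*x1 + F2*x2)/F3
x3 = (233*0.2 + 481*0.77) / 714
x3 = 58.40%


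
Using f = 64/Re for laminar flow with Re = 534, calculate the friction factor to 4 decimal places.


f = 64 / Re
f = 64 / 534
f = 0.1199


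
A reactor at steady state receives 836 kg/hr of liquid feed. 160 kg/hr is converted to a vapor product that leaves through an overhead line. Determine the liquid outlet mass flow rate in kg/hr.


Steady-state mass balance on the main outlet: F_out = F_in - F_removed
F_out = 836 - 160
F_out = 676 kg/hr


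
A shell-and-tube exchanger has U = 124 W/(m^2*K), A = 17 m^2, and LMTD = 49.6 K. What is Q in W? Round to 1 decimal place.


Q = U * A * LMTD
Q = 124 * 17 * 49.6
Q = 104556.8 W


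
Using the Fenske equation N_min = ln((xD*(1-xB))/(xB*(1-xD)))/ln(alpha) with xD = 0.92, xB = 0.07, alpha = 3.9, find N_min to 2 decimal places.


N_min = ln((xD*(1-xB))/(xB*(1-xD))) / ln(alpha)
Numerator inside ln: 0.8556 / 0.0056 = 152.785714
ln(152.785714) = 5.029036
ln(alpha) = ln(3.9) = 1.360977
N_min = 5.029036 / 1.360977 = 3.70


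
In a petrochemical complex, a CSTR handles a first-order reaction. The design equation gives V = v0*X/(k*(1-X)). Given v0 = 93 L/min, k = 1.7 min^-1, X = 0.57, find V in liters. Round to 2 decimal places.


V = v0 * X / (k * (1 - X))
V = 93 * 0.57 / (1.7 * (1 - 0.57))
V = 53.01 / (1.7 * 0.43)
V = 53.01 / 0.731
V = 72.52 L


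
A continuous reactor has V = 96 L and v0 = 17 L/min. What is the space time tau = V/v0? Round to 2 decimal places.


tau = V / v0
tau = 96 / 17
tau = 5.65 min


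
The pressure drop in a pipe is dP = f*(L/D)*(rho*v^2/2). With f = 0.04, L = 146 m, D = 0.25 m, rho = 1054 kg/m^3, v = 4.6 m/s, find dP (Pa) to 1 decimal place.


dP = f * (L/D) * (rho*v^2/2)
dP = 0.04 * (146/0.25) * (1054*4.6^2/2)
L/D = 584.0
rho*v^2/2 = 1054*21.16/2 = 11151.32
dP = 0.04 * 584.0 * 11151.32
dP = 260494.8 Pa


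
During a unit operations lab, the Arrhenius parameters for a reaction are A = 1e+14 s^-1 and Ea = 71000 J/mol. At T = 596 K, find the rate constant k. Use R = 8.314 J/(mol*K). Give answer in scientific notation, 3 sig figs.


k = A * exp(-Ea/(R*T))
k = 1e+14 * exp(-71000 / (8.314 * 596))
k = 1e+14 * exp(-14.328544)
k = 5.99e+07


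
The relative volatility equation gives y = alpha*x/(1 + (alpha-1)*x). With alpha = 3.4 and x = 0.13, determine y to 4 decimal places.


y = alpha*x / (1 + (alpha-1)*x)
y = 3.4*0.13 / (1 + (3.4-1)*0.13)
y = 0.442 / (1 + 0.312)
y = 0.442 / 1.312
y = 0.3369


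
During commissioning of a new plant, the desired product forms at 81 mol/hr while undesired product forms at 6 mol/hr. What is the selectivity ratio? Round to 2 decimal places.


S = desired product rate / undesired product rate
S = 81 / 6
S = 13.50


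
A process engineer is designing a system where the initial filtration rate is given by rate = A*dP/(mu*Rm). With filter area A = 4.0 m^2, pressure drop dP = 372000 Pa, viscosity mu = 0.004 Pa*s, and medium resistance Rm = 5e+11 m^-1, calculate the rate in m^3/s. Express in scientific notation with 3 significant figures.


rate = A * dP / (mu * Rm)
rate = 4.0 * 372000 / (0.004 * 5e+11)
rate = 1488000.0 / 2.000e+09
rate = 7.44e-04 m^3/s


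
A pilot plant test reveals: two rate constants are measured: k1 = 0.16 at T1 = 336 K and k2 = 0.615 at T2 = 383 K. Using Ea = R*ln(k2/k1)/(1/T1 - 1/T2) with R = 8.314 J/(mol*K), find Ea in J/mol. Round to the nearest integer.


Ea = R * ln(k2/k1) / (1/T1 - 1/T2)
ln(k2/k1) = ln(0.615/0.16) = 1.3464485
1/T1 - 1/T2 = 1/336 - 1/383 = 0.000365224419
Ea = 8.314 * 1.3464485 / 0.000365224419
Ea = 30651 J/mol


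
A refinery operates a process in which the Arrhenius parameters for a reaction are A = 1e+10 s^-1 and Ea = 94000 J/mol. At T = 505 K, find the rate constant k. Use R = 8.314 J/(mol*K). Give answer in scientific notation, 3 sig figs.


k = A * exp(-Ea/(R*T))
k = 1e+10 * exp(-94000 / (8.314 * 505))
k = 1e+10 * exp(-22.388575)
k = 1.89e+00


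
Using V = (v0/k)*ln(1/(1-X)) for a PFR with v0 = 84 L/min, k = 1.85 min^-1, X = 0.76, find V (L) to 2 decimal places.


V = (v0/k) * ln(1/(1-X))
V = (84/1.85) * ln(1/(1-0.76))
V = 45.405405 * ln(4.166667)
V = 45.405405 * 1.427116
V = 64.80 L


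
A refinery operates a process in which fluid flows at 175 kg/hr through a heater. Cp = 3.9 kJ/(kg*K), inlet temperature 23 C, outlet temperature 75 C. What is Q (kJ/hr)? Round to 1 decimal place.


Q = m_dot * Cp * (T2 - T1)
Q = 175 * 3.9 * (75 - 23)
Q = 175 * 3.9 * 52
Q = 35490.0 kJ/hr


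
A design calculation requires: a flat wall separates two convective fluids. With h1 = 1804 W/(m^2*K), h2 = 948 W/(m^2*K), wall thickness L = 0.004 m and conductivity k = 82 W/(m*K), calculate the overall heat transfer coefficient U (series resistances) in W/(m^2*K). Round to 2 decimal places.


1/U = 1/h1 + L/k + 1/h2
1/U = 1/1804 + 0.004/82 + 1/948
1/U = 0.0005543237 + 4.87805e-05 + 0.0010548523
1/U = 0.0016579565
U = 603.15 W/(m^2*K)


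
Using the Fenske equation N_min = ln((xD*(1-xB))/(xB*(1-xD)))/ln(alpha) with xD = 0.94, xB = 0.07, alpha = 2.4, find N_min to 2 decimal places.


N_min = ln((xD*(1-xB))/(xB*(1-xD))) / ln(alpha)
Numerator inside ln: 0.8742 / 0.0042 = 208.142857
ln(208.142857) = 5.338225
ln(alpha) = ln(2.4) = 0.875469
N_min = 5.338225 / 0.875469 = 6.10


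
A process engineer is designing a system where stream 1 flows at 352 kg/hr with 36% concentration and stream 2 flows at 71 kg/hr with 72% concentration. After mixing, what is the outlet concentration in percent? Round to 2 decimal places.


Mass balance on solute: F1*x1 + F2*x2 = F3*x3
F3 = F1 + F2 = 352 + 71 = 423 kg/hr
x3 = (F1*x1 + F2*x2)/F3
x3 = (352*0.36 + 71*0.72) / 423
x3 = 42.04%


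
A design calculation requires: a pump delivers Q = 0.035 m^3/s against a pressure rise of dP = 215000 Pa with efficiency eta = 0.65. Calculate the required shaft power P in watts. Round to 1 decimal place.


P = Q * dP / eta
P = 0.035 * 215000 / 0.65
P = 7525.0 / 0.65
P = 11576.9 W


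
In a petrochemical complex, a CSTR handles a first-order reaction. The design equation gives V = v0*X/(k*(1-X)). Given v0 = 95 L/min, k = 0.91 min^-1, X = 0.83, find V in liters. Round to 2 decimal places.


V = v0 * X / (k * (1 - X))
V = 95 * 0.83 / (0.91 * (1 - 0.83))
V = 78.85 / (0.91 * 0.17)
V = 78.85 / 0.1547
V = 509.70 L


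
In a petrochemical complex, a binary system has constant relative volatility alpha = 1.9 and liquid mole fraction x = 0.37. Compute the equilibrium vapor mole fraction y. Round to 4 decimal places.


y = alpha*x / (1 + (alpha-1)*x)
y = 1.9*0.37 / (1 + (1.9-1)*0.37)
y = 0.703 / (1 + 0.333)
y = 0.703 / 1.333
y = 0.5274


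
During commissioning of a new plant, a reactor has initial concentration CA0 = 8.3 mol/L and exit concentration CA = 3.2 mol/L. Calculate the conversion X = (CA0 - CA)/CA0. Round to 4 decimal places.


X = (CA0 - CA) / CA0
X = (8.3 - 3.2) / 8.3
X = 5.1 / 8.3
X = 0.6145


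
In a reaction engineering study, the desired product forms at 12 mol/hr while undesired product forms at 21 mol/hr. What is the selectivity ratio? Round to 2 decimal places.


S = desired product rate / undesired product rate
S = 12 / 21
S = 0.57


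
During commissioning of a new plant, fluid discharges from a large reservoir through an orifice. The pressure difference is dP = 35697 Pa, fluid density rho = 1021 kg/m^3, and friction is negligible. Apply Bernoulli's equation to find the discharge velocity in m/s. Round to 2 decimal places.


v = sqrt(2*dP/rho)
v = sqrt(2*35697/1021)
v = sqrt(69.925563)
v = 8.36 m/s


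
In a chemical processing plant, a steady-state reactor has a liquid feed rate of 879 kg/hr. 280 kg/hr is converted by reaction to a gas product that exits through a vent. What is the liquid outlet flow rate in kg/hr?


Steady-state mass balance on the main outlet: F_out = F_in - F_removed
F_out = 879 - 280
F_out = 599 kg/hr


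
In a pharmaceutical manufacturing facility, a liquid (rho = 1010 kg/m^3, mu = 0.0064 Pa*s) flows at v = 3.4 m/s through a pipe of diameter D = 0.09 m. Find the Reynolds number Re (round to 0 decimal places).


Re = rho * v * D / mu
Re = 1010 * 3.4 * 0.09 / 0.0064
Re = 309.06 / 0.0064
Re = 48291


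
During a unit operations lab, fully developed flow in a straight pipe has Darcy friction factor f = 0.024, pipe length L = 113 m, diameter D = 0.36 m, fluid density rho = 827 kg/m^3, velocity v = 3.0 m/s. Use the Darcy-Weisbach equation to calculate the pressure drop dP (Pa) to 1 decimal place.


dP = f * (L/D) * (rho*v^2/2)
dP = 0.024 * (113/0.36) * (827*3.0^2/2)
L/D = 313.88888889
rho*v^2/2 = 827*9.0/2 = 3721.5
dP = 0.024 * 313.88888889 * 3721.5
dP = 28035.3 Pa


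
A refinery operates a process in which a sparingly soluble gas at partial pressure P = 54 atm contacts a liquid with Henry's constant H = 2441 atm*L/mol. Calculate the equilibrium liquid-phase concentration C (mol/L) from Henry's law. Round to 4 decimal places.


C = P / H
C = 54 / 2441
C = 0.0221 mol/L


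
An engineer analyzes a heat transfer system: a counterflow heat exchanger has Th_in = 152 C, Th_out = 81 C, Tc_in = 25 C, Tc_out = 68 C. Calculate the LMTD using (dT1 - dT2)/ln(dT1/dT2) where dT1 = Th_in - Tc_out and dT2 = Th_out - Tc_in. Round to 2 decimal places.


dT1 = Th_in - Tc_out = 152 - 68 = 84
dT2 = Th_out - Tc_in = 81 - 25 = 56
LMTD = (dT1 - dT2) / ln(dT1/dT2)
LMTD = (84 - 56) / ln(84/56)
LMTD = 69.06 K


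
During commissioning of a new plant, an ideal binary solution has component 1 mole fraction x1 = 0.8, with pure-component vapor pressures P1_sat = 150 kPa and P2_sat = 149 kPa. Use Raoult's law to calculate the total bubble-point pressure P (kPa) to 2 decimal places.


P = x1*P1_sat + x2*P2_sat
x2 = 1 - x1 = 1 - 0.8 = 0.2
P = 0.8*150 + 0.2*149
P = 120.0 + 29.8
P = 149.80 kPa


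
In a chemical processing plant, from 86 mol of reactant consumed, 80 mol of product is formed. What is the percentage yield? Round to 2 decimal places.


Yield = (moles product / moles consumed) * 100%
Yield = (80 / 86) * 100
Yield = 0.9302 * 100
Yield = 93.02%


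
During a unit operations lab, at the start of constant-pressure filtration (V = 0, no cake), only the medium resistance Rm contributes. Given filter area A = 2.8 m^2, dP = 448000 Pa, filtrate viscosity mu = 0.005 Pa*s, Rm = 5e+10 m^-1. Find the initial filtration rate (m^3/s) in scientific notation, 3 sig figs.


rate = A * dP / (mu * Rm)
rate = 2.8 * 448000 / (0.005 * 5e+10)
rate = 1254400.0 / 2.500e+08
rate = 5.02e-03 m^3/s


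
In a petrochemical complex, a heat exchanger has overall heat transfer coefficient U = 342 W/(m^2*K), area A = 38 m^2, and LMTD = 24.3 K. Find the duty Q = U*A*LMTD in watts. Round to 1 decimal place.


Q = U * A * LMTD
Q = 342 * 38 * 24.3
Q = 315802.8 W


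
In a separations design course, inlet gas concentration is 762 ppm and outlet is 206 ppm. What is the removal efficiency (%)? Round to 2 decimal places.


Efficiency = (G_in - G_out) / G_in * 100%
Efficiency = (762 - 206) / 762 * 100
Efficiency = 556 / 762 * 100
Efficiency = 72.97%


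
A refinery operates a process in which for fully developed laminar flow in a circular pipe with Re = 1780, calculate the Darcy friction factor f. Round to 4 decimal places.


f = 64 / Re
f = 64 / 1780
f = 0.0360


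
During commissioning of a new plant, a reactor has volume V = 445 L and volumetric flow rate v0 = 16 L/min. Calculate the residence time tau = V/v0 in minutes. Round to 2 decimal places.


tau = V / v0
tau = 445 / 16
tau = 27.81 min


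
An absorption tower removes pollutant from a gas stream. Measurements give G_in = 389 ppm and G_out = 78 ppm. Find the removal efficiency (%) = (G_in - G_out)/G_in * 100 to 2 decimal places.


Efficiency = (G_in - G_out) / G_in * 100%
Efficiency = (389 - 78) / 389 * 100
Efficiency = 311 / 389 * 100
Efficiency = 79.95%


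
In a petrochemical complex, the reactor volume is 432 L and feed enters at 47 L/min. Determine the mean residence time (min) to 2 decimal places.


tau = V / v0
tau = 432 / 47
tau = 9.19 min


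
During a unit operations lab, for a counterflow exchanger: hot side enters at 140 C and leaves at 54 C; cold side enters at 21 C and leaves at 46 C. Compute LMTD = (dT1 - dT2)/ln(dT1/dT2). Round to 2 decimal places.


dT1 = Th_in - Tc_out = 140 - 46 = 94
dT2 = Th_out - Tc_in = 54 - 21 = 33
LMTD = (dT1 - dT2) / ln(dT1/dT2)
LMTD = (94 - 33) / ln(94/33)
LMTD = 58.27 K


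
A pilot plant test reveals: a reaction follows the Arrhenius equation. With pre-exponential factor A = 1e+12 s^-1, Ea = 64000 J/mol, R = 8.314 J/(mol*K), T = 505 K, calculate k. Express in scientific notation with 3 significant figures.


k = A * exp(-Ea/(R*T))
k = 1e+12 * exp(-64000 / (8.314 * 505))
k = 1e+12 * exp(-15.243285)
k = 2.40e+05


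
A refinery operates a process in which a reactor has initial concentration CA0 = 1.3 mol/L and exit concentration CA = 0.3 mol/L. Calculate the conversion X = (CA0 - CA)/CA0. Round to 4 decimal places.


X = (CA0 - CA) / CA0
X = (1.3 - 0.3) / 1.3
X = 1.0 / 1.3
X = 0.7692


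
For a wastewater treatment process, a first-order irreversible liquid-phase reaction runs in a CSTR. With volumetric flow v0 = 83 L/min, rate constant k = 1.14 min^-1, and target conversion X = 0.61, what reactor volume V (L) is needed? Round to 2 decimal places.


V = v0 * X / (k * (1 - X))
V = 83 * 0.61 / (1.14 * (1 - 0.61))
V = 50.63 / (1.14 * 0.39)
V = 50.63 / 0.4446
V = 113.88 L


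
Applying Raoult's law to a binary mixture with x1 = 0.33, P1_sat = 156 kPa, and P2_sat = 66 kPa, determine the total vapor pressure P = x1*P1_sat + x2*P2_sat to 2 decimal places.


P = x1*P1_sat + x2*P2_sat
x2 = 1 - x1 = 1 - 0.33 = 0.67
P = 0.33*156 + 0.67*66
P = 51.48 + 44.22
P = 95.70 kPa


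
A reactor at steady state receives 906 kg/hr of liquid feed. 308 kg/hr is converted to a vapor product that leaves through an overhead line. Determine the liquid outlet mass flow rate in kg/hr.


Steady-state mass balance on the main outlet: F_out = F_in - F_removed
F_out = 906 - 308
F_out = 598 kg/hr


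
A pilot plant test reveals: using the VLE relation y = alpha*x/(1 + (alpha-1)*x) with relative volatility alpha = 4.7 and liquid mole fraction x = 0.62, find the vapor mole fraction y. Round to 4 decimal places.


y = alpha*x / (1 + (alpha-1)*x)
y = 4.7*0.62 / (1 + (4.7-1)*0.62)
y = 2.914 / (1 + 2.294)
y = 2.914 / 3.294
y = 0.8846


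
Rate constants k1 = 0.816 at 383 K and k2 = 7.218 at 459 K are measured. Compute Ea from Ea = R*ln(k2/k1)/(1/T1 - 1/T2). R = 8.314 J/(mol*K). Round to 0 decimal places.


Ea = R * ln(k2/k1) / (1/T1 - 1/T2)
ln(k2/k1) = ln(7.218/0.816) = 2.1799188
1/T1 - 1/T2 = 1/383 - 1/459 = 0.00043231682
Ea = 8.314 * 2.1799188 / 0.00043231682
Ea = 41923 J/mol


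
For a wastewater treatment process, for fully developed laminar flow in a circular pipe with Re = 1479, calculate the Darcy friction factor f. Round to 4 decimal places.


f = 64 / Re
f = 64 / 1479
f = 0.0433


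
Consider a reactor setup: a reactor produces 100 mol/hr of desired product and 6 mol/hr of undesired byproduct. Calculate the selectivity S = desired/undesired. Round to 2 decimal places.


S = desired product rate / undesired product rate
S = 100 / 6
S = 16.67


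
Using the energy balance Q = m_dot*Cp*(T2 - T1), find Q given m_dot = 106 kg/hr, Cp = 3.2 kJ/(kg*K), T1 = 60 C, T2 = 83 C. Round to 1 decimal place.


Q = m_dot * Cp * (T2 - T1)
Q = 106 * 3.2 * (83 - 60)
Q = 106 * 3.2 * 23
Q = 7801.6 kJ/hr


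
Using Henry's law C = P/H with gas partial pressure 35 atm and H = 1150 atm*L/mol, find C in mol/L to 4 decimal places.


C = P / H
C = 35 / 1150
C = 0.0304 mol/L


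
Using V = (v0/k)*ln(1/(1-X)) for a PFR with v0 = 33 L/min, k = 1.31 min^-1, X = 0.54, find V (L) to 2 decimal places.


V = (v0/k) * ln(1/(1-X))
V = (33/1.31) * ln(1/(1-0.54))
V = 25.19084 * ln(2.173913)
V = 25.19084 * 0.776529
V = 19.56 L


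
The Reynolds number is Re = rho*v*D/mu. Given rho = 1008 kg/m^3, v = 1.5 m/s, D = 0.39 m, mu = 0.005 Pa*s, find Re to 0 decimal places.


Re = rho * v * D / mu
Re = 1008 * 1.5 * 0.39 / 0.005
Re = 589.68 / 0.005
Re = 117936


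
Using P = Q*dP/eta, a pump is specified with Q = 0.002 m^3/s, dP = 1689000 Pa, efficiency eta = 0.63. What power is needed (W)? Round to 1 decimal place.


P = Q * dP / eta
P = 0.002 * 1689000 / 0.63
P = 3378.0 / 0.63
P = 5361.9 W


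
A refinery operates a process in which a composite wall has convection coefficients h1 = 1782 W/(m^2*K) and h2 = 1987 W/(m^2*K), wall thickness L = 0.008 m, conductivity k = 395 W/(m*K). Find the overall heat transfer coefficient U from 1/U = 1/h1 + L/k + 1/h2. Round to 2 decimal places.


1/U = 1/h1 + L/k + 1/h2
1/U = 1/1782 + 0.008/395 + 1/1987
1/U = 0.0005611672 + 2.02532e-05 + 0.0005032713
1/U = 0.0010846917
U = 921.92 W/(m^2*K)


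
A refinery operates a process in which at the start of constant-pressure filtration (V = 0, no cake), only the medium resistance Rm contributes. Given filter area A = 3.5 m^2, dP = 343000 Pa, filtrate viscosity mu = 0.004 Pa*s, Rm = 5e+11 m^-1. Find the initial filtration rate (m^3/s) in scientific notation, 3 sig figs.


rate = A * dP / (mu * Rm)
rate = 3.5 * 343000 / (0.004 * 5e+11)
rate = 1200500.0 / 2.000e+09
rate = 6.00e-04 m^3/s


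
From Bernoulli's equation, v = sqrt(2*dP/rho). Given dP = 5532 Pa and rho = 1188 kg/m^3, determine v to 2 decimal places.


v = sqrt(2*dP/rho)
v = sqrt(2*5532/1188)
v = sqrt(9.313131)
v = 3.05 m/s


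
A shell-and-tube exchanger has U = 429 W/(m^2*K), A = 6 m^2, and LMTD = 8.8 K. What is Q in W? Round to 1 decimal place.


Q = U * A * LMTD
Q = 429 * 6 * 8.8
Q = 22651.2 W


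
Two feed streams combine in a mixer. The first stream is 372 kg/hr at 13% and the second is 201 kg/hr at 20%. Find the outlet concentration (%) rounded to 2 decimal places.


Mass balance on solute: F1*x1 + F2*x2 = F3*x3
F3 = F1 + F2 = 372 + 201 = 573 kg/hr
x3 = (F1*x1 + F2*x2)/F3
x3 = (372*0.13 + 201*0.2) / 573
x3 = 15.46%


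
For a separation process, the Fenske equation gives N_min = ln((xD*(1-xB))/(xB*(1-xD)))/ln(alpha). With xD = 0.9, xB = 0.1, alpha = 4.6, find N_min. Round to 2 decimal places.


N_min = ln((xD*(1-xB))/(xB*(1-xD))) / ln(alpha)
Numerator inside ln: 0.81 / 0.01 = 81.0
ln(81.0) = 4.394449
ln(alpha) = ln(4.6) = 1.526056
N_min = 4.394449 / 1.526056 = 2.88


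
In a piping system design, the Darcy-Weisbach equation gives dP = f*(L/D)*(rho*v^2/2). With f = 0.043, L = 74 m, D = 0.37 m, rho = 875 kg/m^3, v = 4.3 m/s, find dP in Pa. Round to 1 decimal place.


dP = f * (L/D) * (rho*v^2/2)
dP = 0.043 * (74/0.37) * (875*4.3^2/2)
L/D = 200.0
rho*v^2/2 = 875*18.49/2 = 8089.375
dP = 0.043 * 200.0 * 8089.375
dP = 69568.6 Pa


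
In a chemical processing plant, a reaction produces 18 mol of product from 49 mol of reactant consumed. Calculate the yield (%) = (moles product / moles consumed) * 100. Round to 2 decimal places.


Yield = (moles product / moles consumed) * 100%
Yield = (18 / 49) * 100
Yield = 0.3673 * 100
Yield = 36.73%


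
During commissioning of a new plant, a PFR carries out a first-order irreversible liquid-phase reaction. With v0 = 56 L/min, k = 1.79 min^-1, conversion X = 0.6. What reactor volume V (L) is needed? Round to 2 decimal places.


V = (v0/k) * ln(1/(1-X))
V = (56/1.79) * ln(1/(1-0.6))
V = 31.284916 * ln(2.5)
V = 31.284916 * 0.916291
V = 28.67 L


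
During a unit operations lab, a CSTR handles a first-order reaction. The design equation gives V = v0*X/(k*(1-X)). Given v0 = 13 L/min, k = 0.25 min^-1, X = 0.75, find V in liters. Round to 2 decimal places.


V = v0 * X / (k * (1 - X))
V = 13 * 0.75 / (0.25 * (1 - 0.75))
V = 9.75 / (0.25 * 0.25)
V = 9.75 / 0.0625
V = 156.00 L


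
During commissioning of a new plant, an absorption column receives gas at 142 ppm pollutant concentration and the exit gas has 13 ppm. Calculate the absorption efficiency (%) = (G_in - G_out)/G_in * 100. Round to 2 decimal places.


Efficiency = (G_in - G_out) / G_in * 100%
Efficiency = (142 - 13) / 142 * 100
Efficiency = 129 / 142 * 100
Efficiency = 90.85%


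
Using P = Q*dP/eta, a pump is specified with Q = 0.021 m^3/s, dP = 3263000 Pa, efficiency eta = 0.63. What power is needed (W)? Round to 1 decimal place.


P = Q * dP / eta
P = 0.021 * 3263000 / 0.63
P = 68523.0 / 0.63
P = 108766.7 W


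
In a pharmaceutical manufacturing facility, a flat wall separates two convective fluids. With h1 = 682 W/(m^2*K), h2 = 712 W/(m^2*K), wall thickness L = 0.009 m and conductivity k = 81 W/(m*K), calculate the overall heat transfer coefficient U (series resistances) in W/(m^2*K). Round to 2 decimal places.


1/U = 1/h1 + L/k + 1/h2
1/U = 1/682 + 0.009/81 + 1/712
1/U = 0.0014662757 + 0.0001111111 + 0.0014044944
1/U = 0.0029818812
U = 335.36 W/(m^2*K)


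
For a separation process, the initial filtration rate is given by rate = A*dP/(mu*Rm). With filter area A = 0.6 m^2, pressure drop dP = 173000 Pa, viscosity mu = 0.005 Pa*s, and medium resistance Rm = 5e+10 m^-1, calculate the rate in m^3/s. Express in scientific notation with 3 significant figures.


rate = A * dP / (mu * Rm)
rate = 0.6 * 173000 / (0.005 * 5e+10)
rate = 103800.0 / 2.500e+08
rate = 4.15e-04 m^3/s


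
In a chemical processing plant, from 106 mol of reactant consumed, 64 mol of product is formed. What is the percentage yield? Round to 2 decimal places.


Yield = (moles product / moles consumed) * 100%
Yield = (64 / 106) * 100
Yield = 0.6038 * 100
Yield = 60.38%


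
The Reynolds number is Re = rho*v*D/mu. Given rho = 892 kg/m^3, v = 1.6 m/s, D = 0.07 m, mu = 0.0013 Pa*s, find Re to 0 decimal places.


Re = rho * v * D / mu
Re = 892 * 1.6 * 0.07 / 0.0013
Re = 99.904 / 0.0013
Re = 76849


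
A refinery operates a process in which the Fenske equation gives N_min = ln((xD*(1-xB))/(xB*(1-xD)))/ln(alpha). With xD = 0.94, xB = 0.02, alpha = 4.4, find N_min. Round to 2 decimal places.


N_min = ln((xD*(1-xB))/(xB*(1-xD))) / ln(alpha)
Numerator inside ln: 0.9212 / 0.0012 = 767.666667
ln(767.666667) = 6.643356
ln(alpha) = ln(4.4) = 1.481605
N_min = 6.643356 / 1.481605 = 4.48


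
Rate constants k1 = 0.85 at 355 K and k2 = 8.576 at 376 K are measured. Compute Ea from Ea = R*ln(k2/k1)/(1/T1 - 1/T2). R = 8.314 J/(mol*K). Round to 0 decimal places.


Ea = R * ln(k2/k1) / (1/T1 - 1/T2)
ln(k2/k1) = ln(8.576/0.85) = 2.3114865
1/T1 - 1/T2 = 1/355 - 1/376 = 0.00015732694
Ea = 8.314 * 2.3114865 / 0.00015732694
Ea = 122151 J/mol


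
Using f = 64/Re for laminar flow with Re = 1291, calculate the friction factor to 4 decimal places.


f = 64 / Re
f = 64 / 1291
f = 0.0496


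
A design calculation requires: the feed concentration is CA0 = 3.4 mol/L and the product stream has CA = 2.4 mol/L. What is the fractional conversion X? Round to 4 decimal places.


X = (CA0 - CA) / CA0
X = (3.4 - 2.4) / 3.4
X = 1.0 / 3.4
X = 0.2941


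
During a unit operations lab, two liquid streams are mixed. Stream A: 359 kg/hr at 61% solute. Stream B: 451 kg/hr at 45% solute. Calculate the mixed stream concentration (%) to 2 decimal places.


Mass balance on solute: F1*x1 + F2*x2 = F3*x3
F3 = F1 + F2 = 359 + 451 = 810 kg/hr
x3 = (F1*x1 + F2*x2)/F3
x3 = (359*0.61 + 451*0.45) / 810
x3 = 52.09%


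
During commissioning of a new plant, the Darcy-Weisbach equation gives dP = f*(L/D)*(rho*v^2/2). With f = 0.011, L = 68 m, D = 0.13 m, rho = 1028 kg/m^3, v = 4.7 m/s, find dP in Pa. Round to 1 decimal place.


dP = f * (L/D) * (rho*v^2/2)
dP = 0.011 * (68/0.13) * (1028*4.7^2/2)
L/D = 523.07692308
rho*v^2/2 = 1028*22.09/2 = 11354.26
dP = 0.011 * 523.07692308 * 11354.26
dP = 65330.7 Pa


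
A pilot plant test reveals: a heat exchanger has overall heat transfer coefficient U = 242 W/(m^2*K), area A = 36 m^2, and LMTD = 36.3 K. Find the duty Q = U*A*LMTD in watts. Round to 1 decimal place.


Q = U * A * LMTD
Q = 242 * 36 * 36.3
Q = 316245.6 W


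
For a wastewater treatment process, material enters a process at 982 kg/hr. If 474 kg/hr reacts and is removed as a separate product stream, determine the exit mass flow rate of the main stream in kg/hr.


Steady-state mass balance on the main outlet: F_out = F_in - F_removed
F_out = 982 - 474
F_out = 508 kg/hr


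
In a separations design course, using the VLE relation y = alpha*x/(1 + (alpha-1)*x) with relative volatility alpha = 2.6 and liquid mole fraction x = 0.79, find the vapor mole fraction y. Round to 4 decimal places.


y = alpha*x / (1 + (alpha-1)*x)
y = 2.6*0.79 / (1 + (2.6-1)*0.79)
y = 2.054 / (1 + 1.264)
y = 2.054 / 2.264
y = 0.9072


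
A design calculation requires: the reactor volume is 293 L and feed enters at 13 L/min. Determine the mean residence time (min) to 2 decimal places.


tau = V / v0
tau = 293 / 13
tau = 22.54 min


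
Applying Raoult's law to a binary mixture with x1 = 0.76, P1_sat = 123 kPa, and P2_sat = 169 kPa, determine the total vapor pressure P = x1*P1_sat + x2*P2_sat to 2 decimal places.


P = x1*P1_sat + x2*P2_sat
x2 = 1 - x1 = 1 - 0.76 = 0.24
P = 0.76*123 + 0.24*169
P = 93.48 + 40.56
P = 134.04 kPa


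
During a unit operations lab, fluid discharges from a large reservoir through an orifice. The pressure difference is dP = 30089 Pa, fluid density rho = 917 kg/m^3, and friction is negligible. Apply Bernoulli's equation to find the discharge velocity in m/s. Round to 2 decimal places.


v = sqrt(2*dP/rho)
v = sqrt(2*30089/917)
v = sqrt(65.624864)
v = 8.10 m/s


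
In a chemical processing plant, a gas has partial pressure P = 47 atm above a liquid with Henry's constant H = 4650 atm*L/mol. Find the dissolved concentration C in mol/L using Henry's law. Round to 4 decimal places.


C = P / H
C = 47 / 4650
C = 0.0101 mol/L


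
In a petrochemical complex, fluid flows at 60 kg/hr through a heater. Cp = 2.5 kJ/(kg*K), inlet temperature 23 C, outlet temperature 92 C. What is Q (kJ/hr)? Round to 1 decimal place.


Q = m_dot * Cp * (T2 - T1)
Q = 60 * 2.5 * (92 - 23)
Q = 60 * 2.5 * 69
Q = 10350.0 kJ/hr


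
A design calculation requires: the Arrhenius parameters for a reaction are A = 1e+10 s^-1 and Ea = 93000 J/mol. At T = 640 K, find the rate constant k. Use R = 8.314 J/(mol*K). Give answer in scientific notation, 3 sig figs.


k = A * exp(-Ea/(R*T))
k = 1e+10 * exp(-93000 / (8.314 * 640))
k = 1e+10 * exp(-17.478049)
k = 2.57e+02


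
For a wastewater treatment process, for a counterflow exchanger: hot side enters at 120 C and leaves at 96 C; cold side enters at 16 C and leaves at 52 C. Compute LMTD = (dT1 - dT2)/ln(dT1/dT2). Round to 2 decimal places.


dT1 = Th_in - Tc_out = 120 - 52 = 68
dT2 = Th_out - Tc_in = 96 - 16 = 80
LMTD = (dT1 - dT2) / ln(dT1/dT2)
LMTD = (68 - 80) / ln(68/80)
LMTD = 73.84 K


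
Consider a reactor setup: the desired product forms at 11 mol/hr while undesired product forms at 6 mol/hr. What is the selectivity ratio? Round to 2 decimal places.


S = desired product rate / undesired product rate
S = 11 / 6
S = 1.83


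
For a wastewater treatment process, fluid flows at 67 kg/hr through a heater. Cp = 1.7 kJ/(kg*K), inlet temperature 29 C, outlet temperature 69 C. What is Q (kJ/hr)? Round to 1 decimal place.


Q = m_dot * Cp * (T2 - T1)
Q = 67 * 1.7 * (69 - 29)
Q = 67 * 1.7 * 40
Q = 4556.0 kJ/hr


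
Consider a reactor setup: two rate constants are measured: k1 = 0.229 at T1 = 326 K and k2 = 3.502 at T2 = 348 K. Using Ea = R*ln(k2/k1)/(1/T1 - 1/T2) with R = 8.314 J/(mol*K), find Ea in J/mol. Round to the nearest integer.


Ea = R * ln(k2/k1) / (1/T1 - 1/T2)
ln(k2/k1) = ln(3.502/0.229) = 2.7273675
1/T1 - 1/T2 = 1/326 - 1/348 = 0.000193921444
Ea = 8.314 * 2.7273675 / 0.000193921444
Ea = 116931 J/mol


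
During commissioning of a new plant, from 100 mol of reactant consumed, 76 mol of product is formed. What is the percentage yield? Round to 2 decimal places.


Yield = (moles product / moles consumed) * 100%
Yield = (76 / 100) * 100
Yield = 0.76 * 100
Yield = 76.00%


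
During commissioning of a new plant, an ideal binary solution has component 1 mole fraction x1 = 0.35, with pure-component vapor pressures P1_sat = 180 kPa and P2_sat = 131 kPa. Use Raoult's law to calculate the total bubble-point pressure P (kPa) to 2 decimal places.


P = x1*P1_sat + x2*P2_sat
x2 = 1 - x1 = 1 - 0.35 = 0.65
P = 0.35*180 + 0.65*131
P = 63.0 + 85.15
P = 148.15 kPa


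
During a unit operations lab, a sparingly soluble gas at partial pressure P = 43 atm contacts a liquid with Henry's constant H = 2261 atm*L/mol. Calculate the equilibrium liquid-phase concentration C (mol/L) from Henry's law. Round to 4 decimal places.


C = P / H
C = 43 / 2261
C = 0.0190 mol/L


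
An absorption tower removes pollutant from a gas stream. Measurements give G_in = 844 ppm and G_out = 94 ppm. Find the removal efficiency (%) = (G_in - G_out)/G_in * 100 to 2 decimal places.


Efficiency = (G_in - G_out) / G_in * 100%
Efficiency = (844 - 94) / 844 * 100
Efficiency = 750 / 844 * 100
Efficiency = 88.86%


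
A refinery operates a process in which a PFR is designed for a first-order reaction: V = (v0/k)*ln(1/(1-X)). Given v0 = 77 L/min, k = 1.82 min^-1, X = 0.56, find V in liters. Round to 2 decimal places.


V = (v0/k) * ln(1/(1-X))
V = (77/1.82) * ln(1/(1-0.56))
V = 42.307692 * ln(2.272727)
V = 42.307692 * 0.82098
V = 34.73 L


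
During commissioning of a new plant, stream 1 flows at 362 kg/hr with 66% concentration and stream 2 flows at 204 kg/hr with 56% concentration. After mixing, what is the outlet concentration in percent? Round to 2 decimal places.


Mass balance on solute: F1*x1 + F2*x2 = F3*x3
F3 = F1 + F2 = 362 + 204 = 566 kg/hr
x3 = (F1*x1 + F2*x2)/F3
x3 = (362*0.66 + 204*0.56) / 566
x3 = 62.40%


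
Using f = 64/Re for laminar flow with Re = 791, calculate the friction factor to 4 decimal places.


f = 64 / Re
f = 64 / 791
f = 0.0809


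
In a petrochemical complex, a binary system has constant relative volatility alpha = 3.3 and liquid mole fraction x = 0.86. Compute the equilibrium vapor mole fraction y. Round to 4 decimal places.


y = alpha*x / (1 + (alpha-1)*x)
y = 3.3*0.86 / (1 + (3.3-1)*0.86)
y = 2.838 / (1 + 1.978)
y = 2.838 / 2.978
y = 0.9530


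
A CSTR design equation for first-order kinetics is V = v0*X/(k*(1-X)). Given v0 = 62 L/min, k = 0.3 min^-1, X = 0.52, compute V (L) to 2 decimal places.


V = v0 * X / (k * (1 - X))
V = 62 * 0.52 / (0.3 * (1 - 0.52))
V = 32.24 / (0.3 * 0.48)
V = 32.24 / 0.144
V = 223.89 L


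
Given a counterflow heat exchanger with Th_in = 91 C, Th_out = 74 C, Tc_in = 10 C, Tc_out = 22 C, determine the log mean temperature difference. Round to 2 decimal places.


dT1 = Th_in - Tc_out = 91 - 22 = 69
dT2 = Th_out - Tc_in = 74 - 10 = 64
LMTD = (dT1 - dT2) / ln(dT1/dT2)
LMTD = (69 - 64) / ln(69/64)
LMTD = 66.47 K


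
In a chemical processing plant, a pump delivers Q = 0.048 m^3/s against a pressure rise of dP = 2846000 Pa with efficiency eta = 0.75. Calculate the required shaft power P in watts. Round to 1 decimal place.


P = Q * dP / eta
P = 0.048 * 2846000 / 0.75
P = 136608.0 / 0.75
P = 182144.0 W


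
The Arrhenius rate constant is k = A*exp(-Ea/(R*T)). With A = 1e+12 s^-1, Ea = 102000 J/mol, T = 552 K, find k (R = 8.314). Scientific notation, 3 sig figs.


k = A * exp(-Ea/(R*T))
k = 1e+12 * exp(-102000 / (8.314 * 552))
k = 1e+12 * exp(-22.225476)
k = 2.23e+02


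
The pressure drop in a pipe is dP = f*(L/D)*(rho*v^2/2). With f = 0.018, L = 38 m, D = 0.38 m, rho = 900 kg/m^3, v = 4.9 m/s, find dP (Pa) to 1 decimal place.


dP = f * (L/D) * (rho*v^2/2)
dP = 0.018 * (38/0.38) * (900*4.9^2/2)
L/D = 100.0
rho*v^2/2 = 900*24.01/2 = 10804.5
dP = 0.018 * 100.0 * 10804.5
dP = 19448.1 Pa
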